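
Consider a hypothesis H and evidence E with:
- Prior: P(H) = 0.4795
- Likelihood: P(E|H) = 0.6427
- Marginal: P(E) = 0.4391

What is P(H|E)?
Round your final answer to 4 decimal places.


Using Bayes' theorem:

P(H|E) = P(E|H) × P(H) / P(E)
       = 0.6427 × 0.4795 / 0.4391
       = 0.30817465 / 0.4391
       = 0.7018

The evidence strengthens our belief in H.
Prior: 0.4795 → Posterior: 0.7018


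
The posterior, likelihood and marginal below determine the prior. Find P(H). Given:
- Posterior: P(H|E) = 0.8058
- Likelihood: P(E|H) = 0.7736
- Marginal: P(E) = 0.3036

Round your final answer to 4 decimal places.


From Bayes' theorem: P(H|E) = P(E|H) × P(H) / P(E)

Rearranging for P(H):
P(H) = P(H|E) × P(E) / P(E|H)
     = 0.8058 × 0.3036 / 0.7736
     = 0.24464088 / 0.7736
     = 0.3162


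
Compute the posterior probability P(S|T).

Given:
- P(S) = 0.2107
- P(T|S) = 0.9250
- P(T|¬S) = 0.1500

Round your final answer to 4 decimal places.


Bayes' theorem: P(S|T) = P(T|S) × P(S) / P(T)

Step 1: Calculate P(T) using law of total probability
P(T) = P(T|S)P(S) + P(T|¬S)P(¬S)
     = 0.9250 × 0.2107 + 0.1500 × 0.7893
     = 0.19489750 + 0.11839500
     = 0.31329250

Step 2: Apply Bayes' theorem
P(S|T) = P(T|S) × P(S) / P(T)
       = 0.19489750 / 0.31329250
       = 0.6221


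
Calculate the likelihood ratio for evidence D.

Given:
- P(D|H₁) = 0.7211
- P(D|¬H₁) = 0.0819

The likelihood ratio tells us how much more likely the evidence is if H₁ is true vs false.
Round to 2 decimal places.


Likelihood Ratio (LR) = P(D|H₁) / P(D|¬H₁)

LR = 0.7211 / 0.0819
   = 8.80

The evidence is 8.80 times more likely if H₁ is true than if H₁ is false.
Because LR exceeds 1, D is evidence for H₁.


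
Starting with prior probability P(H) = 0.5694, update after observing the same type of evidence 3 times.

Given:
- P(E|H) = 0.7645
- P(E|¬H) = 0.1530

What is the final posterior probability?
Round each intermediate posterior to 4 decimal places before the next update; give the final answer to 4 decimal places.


Sequential Bayesian updating:

Initial prior: P(H) = 0.5694

Update 1:
  P(E) = 0.7645 × 0.5694 + 0.1530 × 0.4306 = 0.43530630 + 0.06588180 = 0.50118810
  P(H|E) = 0.43530630 / 0.50118810 = 0.8685

Update 2:
  P(E) = 0.7645 × 0.8685 + 0.1530 × 0.1315 = 0.66396825 + 0.02011950 = 0.68408775
  P(H|E) = 0.66396825 / 0.68408775 = 0.9706

Update 3:
  P(E) = 0.7645 × 0.9706 + 0.1530 × 0.0294 = 0.74202370 + 0.00449820 = 0.74652190
  P(H|E) = 0.74202370 / 0.74652190 = 0.9940

Final posterior: 0.9940


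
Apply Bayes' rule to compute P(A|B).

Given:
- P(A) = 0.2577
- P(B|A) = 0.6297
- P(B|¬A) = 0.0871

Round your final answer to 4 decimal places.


Bayes' theorem: P(A|B) = P(B|A) × P(A) / P(B)

Step 1: Calculate P(B) using law of total probability
P(B) = P(B|A)P(A) + P(B|¬A)P(¬A)
     = 0.6297 × 0.2577 + 0.0871 × 0.7423
     = 0.16227369 + 0.06465433
     = 0.22692802

Step 2: Apply Bayes' theorem
P(A|B) = P(B|A) × P(A) / P(B)
       = 0.16227369 / 0.22692802
       = 0.7151


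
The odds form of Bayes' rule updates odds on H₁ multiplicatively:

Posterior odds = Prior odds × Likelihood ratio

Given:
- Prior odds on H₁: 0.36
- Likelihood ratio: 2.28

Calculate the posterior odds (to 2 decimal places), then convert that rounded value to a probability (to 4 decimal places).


Step 1: Calculate posterior odds
Posterior odds = Prior odds × LR
               = 0.36 × 2.28
               = 0.82

Step 2: Convert to probability
P(H₁|E) = Posterior odds / (1 + Posterior odds)
       = 0.82 / (1 + 0.82)
       = 0.82 / 1.82
       = 0.4505

The evidence increased P(H₁) from 0.2647 to 0.4505.


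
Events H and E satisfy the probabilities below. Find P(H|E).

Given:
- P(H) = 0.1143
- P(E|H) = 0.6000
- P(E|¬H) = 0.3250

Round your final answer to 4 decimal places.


Bayes' theorem: P(H|E) = P(E|H) × P(H) / P(E)

Step 1: Calculate P(E) using law of total probability
P(E) = P(E|H)P(H) + P(E|¬H)P(¬H)
     = 0.6000 × 0.1143 + 0.3250 × 0.8857
     = 0.06858000 + 0.28785250
     = 0.35643250

Step 2: Apply Bayes' theorem
P(H|E) = P(E|H) × P(H) / P(E)
       = 0.06858000 / 0.35643250
       = 0.1924


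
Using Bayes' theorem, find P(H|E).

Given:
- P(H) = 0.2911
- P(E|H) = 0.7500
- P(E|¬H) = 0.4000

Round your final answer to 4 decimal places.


Bayes' theorem: P(H|E) = P(E|H) × P(H) / P(E)

Step 1: Calculate P(E) using law of total probability
P(E) = P(E|H)P(H) + P(E|¬H)P(¬H)
     = 0.7500 × 0.2911 + 0.4000 × 0.7089
     = 0.21832500 + 0.28356000
     = 0.50188500

Step 2: Apply Bayes' theorem
P(H|E) = P(E|H) × P(H) / P(E)
       = 0.21832500 / 0.50188500
       = 0.4350


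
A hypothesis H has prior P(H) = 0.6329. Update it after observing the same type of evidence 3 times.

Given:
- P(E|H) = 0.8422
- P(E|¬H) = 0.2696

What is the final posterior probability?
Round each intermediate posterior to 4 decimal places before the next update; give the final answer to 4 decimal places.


Sequential Bayesian updating:

Initial prior: P(H) = 0.6329

Update 1:
  P(E) = 0.8422 × 0.6329 + 0.2696 × 0.3671 = 0.53302838 + 0.09897016 = 0.63199854
  P(H|E) = 0.53302838 / 0.63199854 = 0.8434

Update 2:
  P(E) = 0.8422 × 0.8434 + 0.2696 × 0.1566 = 0.71031148 + 0.04221936 = 0.75253084
  P(H|E) = 0.71031148 / 0.75253084 = 0.9439

Update 3:
  P(E) = 0.8422 × 0.9439 + 0.2696 × 0.0561 = 0.79495258 + 0.01512456 = 0.81007714
  P(H|E) = 0.79495258 / 0.81007714 = 0.9813

Final posterior: 0.9813


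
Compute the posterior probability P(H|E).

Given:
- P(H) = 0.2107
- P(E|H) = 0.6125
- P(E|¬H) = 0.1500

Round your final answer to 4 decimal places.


Bayes' theorem: P(H|E) = P(E|H) × P(H) / P(E)

Step 1: Calculate P(E) using law of total probability
P(E) = P(E|H)P(H) + P(E|¬H)P(¬H)
     = 0.6125 × 0.2107 + 0.1500 × 0.7893
     = 0.12905375 + 0.11839500
     = 0.24744875

Step 2: Apply Bayes' theorem
P(H|E) = P(E|H) × P(H) / P(E)
       = 0.12905375 / 0.24744875
       = 0.5215


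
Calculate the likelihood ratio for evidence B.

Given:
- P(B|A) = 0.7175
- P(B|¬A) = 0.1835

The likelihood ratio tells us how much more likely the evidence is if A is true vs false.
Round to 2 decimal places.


Likelihood Ratio (LR) = P(B|A) / P(B|¬A)

LR = 0.7175 / 0.1835
   = 3.91

The evidence is 3.91 times more likely if A is true than if A is false.
Because LR exceeds 1, B is evidence for A.


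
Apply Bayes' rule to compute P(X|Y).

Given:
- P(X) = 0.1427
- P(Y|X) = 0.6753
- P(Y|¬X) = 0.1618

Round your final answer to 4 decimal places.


Bayes' theorem: P(X|Y) = P(Y|X) × P(X) / P(Y)

Step 1: Calculate P(Y) using law of total probability
P(Y) = P(Y|X)P(X) + P(Y|¬X)P(¬X)
     = 0.6753 × 0.1427 + 0.1618 × 0.8573
     = 0.09636531 + 0.13871114
     = 0.23507645

Step 2: Apply Bayes' theorem
P(X|Y) = P(Y|X) × P(X) / P(Y)
       = 0.09636531 / 0.23507645
       = 0.4099


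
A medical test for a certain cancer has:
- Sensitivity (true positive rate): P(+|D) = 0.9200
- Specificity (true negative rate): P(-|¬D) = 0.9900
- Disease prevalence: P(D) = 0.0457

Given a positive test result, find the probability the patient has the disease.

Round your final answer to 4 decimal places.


Let D = has disease, + = positive test

Given:
- P(D) = 0.0457 (prevalence)
- P(+|D) = 0.9200 (sensitivity)
- P(-|¬D) = 0.9900 (specificity)
- P(+|¬D) = 0.0100 (false positive rate = 1 - specificity)

Step 1: Find P(+)
P(+) = P(+|D)P(D) + P(+|¬D)P(¬D)
     = 0.9200 × 0.0457 + 0.0100 × 0.9543
     = 0.04204400 + 0.00954300
     = 0.05158700

Step 2: Apply Bayes' theorem for P(D|+)
P(D|+) = P(+|D)P(D) / P(+)
       = 0.04204400 / 0.05158700
       = 0.8150


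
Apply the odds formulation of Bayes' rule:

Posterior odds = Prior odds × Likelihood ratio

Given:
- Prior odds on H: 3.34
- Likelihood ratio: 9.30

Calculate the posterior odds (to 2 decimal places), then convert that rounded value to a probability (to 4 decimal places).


Step 1: Calculate posterior odds
Posterior odds = Prior odds × LR
               = 3.34 × 9.30
               = 31.06

Step 2: Convert to probability
P(H|E) = Posterior odds / (1 + Posterior odds)
       = 31.06 / (1 + 31.06)
       = 31.06 / 32.06
       = 0.9688

The evidence increased P(H) from 0.7696 to 0.9688.


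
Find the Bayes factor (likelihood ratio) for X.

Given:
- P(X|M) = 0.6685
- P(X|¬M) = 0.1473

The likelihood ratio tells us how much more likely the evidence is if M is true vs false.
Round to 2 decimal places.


Likelihood Ratio (LR) = P(X|M) / P(X|¬M)

LR = 0.6685 / 0.1473
   = 4.54

The evidence is 4.54 times more likely if M is true than if M is false.
LR > 1, so observing X raises the odds in favor of M.


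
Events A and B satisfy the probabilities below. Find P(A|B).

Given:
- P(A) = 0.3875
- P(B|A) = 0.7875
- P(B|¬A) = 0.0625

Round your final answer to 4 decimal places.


Bayes' theorem: P(A|B) = P(B|A) × P(A) / P(B)

Step 1: Calculate P(B) using law of total probability
P(B) = P(B|A)P(A) + P(B|¬A)P(¬A)
     = 0.7875 × 0.3875 + 0.0625 × 0.6125
     = 0.30515625 + 0.03828125
     = 0.34343750

Step 2: Apply Bayes' theorem
P(A|B) = P(B|A) × P(A) / P(B)
       = 0.30515625 / 0.34343750
       = 0.8885


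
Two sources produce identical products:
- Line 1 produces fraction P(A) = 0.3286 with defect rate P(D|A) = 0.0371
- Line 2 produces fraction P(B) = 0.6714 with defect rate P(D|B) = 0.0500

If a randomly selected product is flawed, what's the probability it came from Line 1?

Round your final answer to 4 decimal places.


Let A = from Line 1, D = flawed

Given:
- P(A) = 0.3286, P(B) = 0.6714
- P(D|A) = 0.0371, P(D|B) = 0.0500

Step 1: Find P(D)
P(D) = P(D|A)P(A) + P(D|B)P(B)
     = 0.0371 × 0.3286 + 0.0500 × 0.6714
     = 0.01219106 + 0.03357000
     = 0.04576106

Step 2: Apply Bayes' theorem
P(A|D) = P(D|A)P(A) / P(D)
       = 0.01219106 / 0.04576106
       = 0.2664


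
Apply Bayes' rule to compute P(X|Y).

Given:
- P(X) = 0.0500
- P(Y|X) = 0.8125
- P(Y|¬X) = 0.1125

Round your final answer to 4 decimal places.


Bayes' theorem: P(X|Y) = P(Y|X) × P(X) / P(Y)

Step 1: Calculate P(Y) using law of total probability
P(Y) = P(Y|X)P(X) + P(Y|¬X)P(¬X)
     = 0.8125 × 0.0500 + 0.1125 × 0.9500
     = 0.04062500 + 0.10687500
     = 0.14750000

Step 2: Apply Bayes' theorem
P(X|Y) = P(Y|X) × P(X) / P(Y)
       = 0.04062500 / 0.14750000
       = 0.2754


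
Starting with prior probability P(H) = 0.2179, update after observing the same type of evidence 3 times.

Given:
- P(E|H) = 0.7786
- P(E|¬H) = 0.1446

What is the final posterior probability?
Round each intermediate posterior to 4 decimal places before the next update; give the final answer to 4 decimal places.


Sequential Bayesian updating:

Initial prior: P(H) = 0.2179

Update 1:
  P(E) = 0.7786 × 0.2179 + 0.1446 × 0.7821 = 0.16965694 + 0.11309166 = 0.28274860
  P(H|E) = 0.16965694 / 0.28274860 = 0.6000

Update 2:
  P(E) = 0.7786 × 0.6000 + 0.1446 × 0.4000 = 0.46716000 + 0.05784000 = 0.52500000
  P(H|E) = 0.46716000 / 0.52500000 = 0.8898

Update 3:
  P(E) = 0.7786 × 0.8898 + 0.1446 × 0.1102 = 0.69279828 + 0.01593492 = 0.70873320
  P(H|E) = 0.69279828 / 0.70873320 = 0.9775

Final posterior: 0.9775


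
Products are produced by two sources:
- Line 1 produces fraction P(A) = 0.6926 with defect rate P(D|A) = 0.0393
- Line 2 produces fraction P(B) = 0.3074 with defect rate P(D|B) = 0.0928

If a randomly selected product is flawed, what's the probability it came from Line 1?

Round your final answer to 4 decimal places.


Let A = from Line 1, D = flawed

Given:
- P(A) = 0.6926, P(B) = 0.3074
- P(D|A) = 0.0393, P(D|B) = 0.0928

Step 1: Find P(D)
P(D) = P(D|A)P(A) + P(D|B)P(B)
     = 0.0393 × 0.6926 + 0.0928 × 0.3074
     = 0.02721918 + 0.02852672
     = 0.05574590

Step 2: Apply Bayes' theorem
P(A|D) = P(D|A)P(A) / P(D)
       = 0.02721918 / 0.05574590
       = 0.4883


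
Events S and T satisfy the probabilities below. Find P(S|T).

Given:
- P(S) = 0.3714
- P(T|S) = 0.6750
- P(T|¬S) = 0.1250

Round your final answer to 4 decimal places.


Bayes' theorem: P(S|T) = P(T|S) × P(S) / P(T)

Step 1: Calculate P(T) using law of total probability
P(T) = P(T|S)P(S) + P(T|¬S)P(¬S)
     = 0.6750 × 0.3714 + 0.1250 × 0.6286
     = 0.25069500 + 0.07857500
     = 0.32927000

Step 2: Apply Bayes' theorem
P(S|T) = P(T|S) × P(S) / P(T)
       = 0.25069500 / 0.32927000
       = 0.7614


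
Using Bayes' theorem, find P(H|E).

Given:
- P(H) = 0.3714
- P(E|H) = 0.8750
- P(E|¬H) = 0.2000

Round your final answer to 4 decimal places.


Bayes' theorem: P(H|E) = P(E|H) × P(H) / P(E)

Step 1: Calculate P(E) using law of total probability
P(E) = P(E|H)P(H) + P(E|¬H)P(¬H)
     = 0.8750 × 0.3714 + 0.2000 × 0.6286
     = 0.32497500 + 0.12572000
     = 0.45069500

Step 2: Apply Bayes' theorem
P(H|E) = P(E|H) × P(H) / P(E)
       = 0.32497500 / 0.45069500
       = 0.7211


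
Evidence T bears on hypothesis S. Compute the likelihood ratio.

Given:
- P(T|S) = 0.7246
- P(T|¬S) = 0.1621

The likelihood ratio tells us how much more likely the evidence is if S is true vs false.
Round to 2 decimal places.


Likelihood Ratio (LR) = P(T|S) / P(T|¬S)

LR = 0.7246 / 0.1621
   = 4.47

The evidence is 4.47 times more likely if S is true than if S is false.
Since LR > 1, the evidence supports S over ¬S.


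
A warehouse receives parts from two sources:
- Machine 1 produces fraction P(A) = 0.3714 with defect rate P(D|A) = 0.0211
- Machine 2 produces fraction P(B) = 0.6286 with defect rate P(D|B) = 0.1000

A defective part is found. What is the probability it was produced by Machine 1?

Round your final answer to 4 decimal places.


Let A = from Machine 1, D = defective

Given:
- P(A) = 0.3714, P(B) = 0.6286
- P(D|A) = 0.0211, P(D|B) = 0.1000

Step 1: Find P(D)
P(D) = P(D|A)P(A) + P(D|B)P(B)
     = 0.0211 × 0.3714 + 0.1000 × 0.6286
     = 0.00783654 + 0.06286000
     = 0.07069654

Step 2: Apply Bayes' theorem
P(A|D) = P(D|A)P(A) / P(D)
       = 0.00783654 / 0.07069654
       = 0.1108


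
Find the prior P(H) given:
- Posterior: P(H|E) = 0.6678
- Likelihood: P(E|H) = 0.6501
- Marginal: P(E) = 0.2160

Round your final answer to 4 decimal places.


From Bayes' theorem: P(H|E) = P(E|H) × P(H) / P(E)

Rearranging for P(H):
P(H) = P(H|E) × P(E) / P(E|H)
     = 0.6678 × 0.2160 / 0.6501
     = 0.14424480 / 0.6501
     = 0.2219


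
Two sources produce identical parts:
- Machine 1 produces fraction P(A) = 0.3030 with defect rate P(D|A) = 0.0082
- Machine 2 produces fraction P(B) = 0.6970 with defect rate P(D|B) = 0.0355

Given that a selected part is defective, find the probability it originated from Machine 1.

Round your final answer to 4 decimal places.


Let A = from Machine 1, D = defective

Given:
- P(A) = 0.3030, P(B) = 0.6970
- P(D|A) = 0.0082, P(D|B) = 0.0355

Step 1: Find P(D)
P(D) = P(D|A)P(A) + P(D|B)P(B)
     = 0.0082 × 0.3030 + 0.0355 × 0.6970
     = 0.00248460 + 0.02474350
     = 0.02722810

Step 2: Apply Bayes' theorem
P(A|D) = P(D|A)P(A) / P(D)
       = 0.00248460 / 0.02722810
       = 0.0913


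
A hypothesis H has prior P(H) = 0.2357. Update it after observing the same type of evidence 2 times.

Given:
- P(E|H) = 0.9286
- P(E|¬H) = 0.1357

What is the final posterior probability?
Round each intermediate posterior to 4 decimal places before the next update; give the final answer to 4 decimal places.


Sequential Bayesian updating:

Initial prior: P(H) = 0.2357

Update 1:
  P(E) = 0.9286 × 0.2357 + 0.1357 × 0.7643 = 0.21887102 + 0.10371551 = 0.32258653
  P(H|E) = 0.21887102 / 0.32258653 = 0.6785

Update 2:
  P(E) = 0.9286 × 0.6785 + 0.1357 × 0.3215 = 0.63005510 + 0.04362755 = 0.67368265
  P(H|E) = 0.63005510 / 0.67368265 = 0.9352

Final posterior: 0.9352


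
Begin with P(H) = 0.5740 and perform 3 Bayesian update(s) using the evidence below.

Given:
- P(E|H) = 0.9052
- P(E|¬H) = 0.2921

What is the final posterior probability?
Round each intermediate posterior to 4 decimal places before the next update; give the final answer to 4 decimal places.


Sequential Bayesian updating:

Initial prior: P(H) = 0.5740

Update 1:
  P(E) = 0.9052 × 0.5740 + 0.2921 × 0.4260 = 0.51958480 + 0.12443460 = 0.64401940
  P(H|E) = 0.51958480 / 0.64401940 = 0.8068

Update 2:
  P(E) = 0.9052 × 0.8068 + 0.2921 × 0.1932 = 0.73031536 + 0.05643372 = 0.78674908
  P(H|E) = 0.73031536 / 0.78674908 = 0.9283

Update 3:
  P(E) = 0.9052 × 0.9283 + 0.2921 × 0.0717 = 0.84029716 + 0.02094357 = 0.86124073
  P(H|E) = 0.84029716 / 0.86124073 = 0.9757

Final posterior: 0.9757


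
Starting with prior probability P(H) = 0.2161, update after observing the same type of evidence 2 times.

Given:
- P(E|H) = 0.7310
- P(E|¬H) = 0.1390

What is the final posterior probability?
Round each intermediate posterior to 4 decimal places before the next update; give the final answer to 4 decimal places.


Sequential Bayesian updating:

Initial prior: P(H) = 0.2161

Update 1:
  P(E) = 0.7310 × 0.2161 + 0.1390 × 0.7839 = 0.15796910 + 0.10896210 = 0.26693120
  P(H|E) = 0.15796910 / 0.26693120 = 0.5918

Update 2:
  P(E) = 0.7310 × 0.5918 + 0.1390 × 0.4082 = 0.43260580 + 0.05673980 = 0.48934560
  P(H|E) = 0.43260580 / 0.48934560 = 0.8840

Final posterior: 0.8840


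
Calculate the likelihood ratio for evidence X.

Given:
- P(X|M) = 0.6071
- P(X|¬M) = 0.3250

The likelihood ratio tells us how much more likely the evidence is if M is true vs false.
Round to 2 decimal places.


Likelihood Ratio (LR) = P(X|M) / P(X|¬M)

LR = 0.6071 / 0.3250
   = 1.87

The evidence is 1.87 times more likely if M is true than if M is false.
Because LR exceeds 1, X is evidence for M.


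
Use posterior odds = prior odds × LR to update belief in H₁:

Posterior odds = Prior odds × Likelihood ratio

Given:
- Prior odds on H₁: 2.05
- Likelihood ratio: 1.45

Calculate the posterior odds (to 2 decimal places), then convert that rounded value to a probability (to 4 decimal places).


Step 1: Calculate posterior odds
Posterior odds = Prior odds × LR
               = 2.05 × 1.45
               = 2.97

Step 2: Convert to probability
P(H₁|E) = Posterior odds / (1 + Posterior odds)
       = 2.97 / (1 + 2.97)
       = 2.97 / 3.97
       = 0.7481

The evidence increased P(H₁) from 0.6721 to 0.7481.


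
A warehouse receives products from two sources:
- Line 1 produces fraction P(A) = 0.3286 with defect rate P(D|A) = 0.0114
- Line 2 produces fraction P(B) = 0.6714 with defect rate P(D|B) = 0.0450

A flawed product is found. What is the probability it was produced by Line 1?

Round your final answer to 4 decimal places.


Let A = from Line 1, D = flawed

Given:
- P(A) = 0.3286, P(B) = 0.6714
- P(D|A) = 0.0114, P(D|B) = 0.0450

Step 1: Find P(D)
P(D) = P(D|A)P(A) + P(D|B)P(B)
     = 0.0114 × 0.3286 + 0.0450 × 0.6714
     = 0.00374604 + 0.03021300
     = 0.03395904

Step 2: Apply Bayes' theorem
P(A|D) = P(D|A)P(A) / P(D)
       = 0.00374604 / 0.03395904
       = 0.1103


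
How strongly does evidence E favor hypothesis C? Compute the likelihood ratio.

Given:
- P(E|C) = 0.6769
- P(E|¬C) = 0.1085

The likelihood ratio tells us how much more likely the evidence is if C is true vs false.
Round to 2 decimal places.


Likelihood Ratio (LR) = P(E|C) / P(E|¬C)

LR = 0.6769 / 0.1085
   = 6.24

The evidence is 6.24 times more likely if C is true than if C is false.
LR > 1, so observing E raises the odds in favor of C.


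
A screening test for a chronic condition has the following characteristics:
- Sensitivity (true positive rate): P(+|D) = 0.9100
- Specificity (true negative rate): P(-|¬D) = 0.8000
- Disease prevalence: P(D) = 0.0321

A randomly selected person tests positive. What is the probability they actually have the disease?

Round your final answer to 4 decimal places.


Let D = has disease, + = positive test

Given:
- P(D) = 0.0321 (prevalence)
- P(+|D) = 0.9100 (sensitivity)
- P(-|¬D) = 0.8000 (specificity)
- P(+|¬D) = 0.2000 (false positive rate = 1 - specificity)

Step 1: Find P(+)
P(+) = P(+|D)P(D) + P(+|¬D)P(¬D)
     = 0.9100 × 0.0321 + 0.2000 × 0.9679
     = 0.02921100 + 0.19358000
     = 0.22279100

Step 2: Apply Bayes' theorem for P(D|+)
P(D|+) = P(+|D)P(D) / P(+)
       = 0.02921100 / 0.22279100
       = 0.1311


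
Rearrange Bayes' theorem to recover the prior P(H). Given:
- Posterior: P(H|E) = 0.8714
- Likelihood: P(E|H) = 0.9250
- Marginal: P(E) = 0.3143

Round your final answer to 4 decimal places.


From Bayes' theorem: P(H|E) = P(E|H) × P(H) / P(E)

Rearranging for P(H):
P(H) = P(H|E) × P(E) / P(E|H)
     = 0.8714 × 0.3143 / 0.9250
     = 0.27388102 / 0.9250
     = 0.2961


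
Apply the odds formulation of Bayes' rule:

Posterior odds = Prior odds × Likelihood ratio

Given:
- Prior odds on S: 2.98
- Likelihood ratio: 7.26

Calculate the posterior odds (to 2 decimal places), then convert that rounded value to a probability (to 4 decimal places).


Step 1: Calculate posterior odds
Posterior odds = Prior odds × LR
               = 2.98 × 7.26
               = 21.63

Step 2: Convert to probability
P(S|E) = Posterior odds / (1 + Posterior odds)
       = 21.63 / (1 + 21.63)
       = 21.63 / 22.63
       = 0.9558

The evidence increased P(S) from 0.7487 to 0.9558.


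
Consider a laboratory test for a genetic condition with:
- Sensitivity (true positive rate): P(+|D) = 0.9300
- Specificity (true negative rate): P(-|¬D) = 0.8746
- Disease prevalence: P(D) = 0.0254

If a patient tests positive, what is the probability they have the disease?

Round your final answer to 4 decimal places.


Let D = has disease, + = positive test

Given:
- P(D) = 0.0254 (prevalence)
- P(+|D) = 0.9300 (sensitivity)
- P(-|¬D) = 0.8746 (specificity)
- P(+|¬D) = 0.1254 (false positive rate = 1 - specificity)

Step 1: Find P(+)
P(+) = P(+|D)P(D) + P(+|¬D)P(¬D)
     = 0.9300 × 0.0254 + 0.1254 × 0.9746
     = 0.02362200 + 0.12221484
     = 0.14583684

Step 2: Apply Bayes' theorem for P(D|+)
P(D|+) = P(+|D)P(D) / P(+)
       = 0.02362200 / 0.14583684
       = 0.1620


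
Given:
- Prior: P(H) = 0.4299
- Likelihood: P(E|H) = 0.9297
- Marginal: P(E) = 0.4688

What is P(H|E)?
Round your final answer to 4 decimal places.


Using Bayes' theorem:

P(H|E) = P(E|H) × P(H) / P(E)
       = 0.9297 × 0.4299 / 0.4688
       = 0.39967803 / 0.4688
       = 0.8526

The evidence strengthens our belief in H.
Prior: 0.4299 → Posterior: 0.8526


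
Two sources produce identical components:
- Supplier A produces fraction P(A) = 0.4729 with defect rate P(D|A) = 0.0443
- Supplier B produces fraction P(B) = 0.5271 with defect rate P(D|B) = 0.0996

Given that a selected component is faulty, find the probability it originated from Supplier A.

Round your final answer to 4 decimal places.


Let A = from Supplier A, D = faulty

Given:
- P(A) = 0.4729, P(B) = 0.5271
- P(D|A) = 0.0443, P(D|B) = 0.0996

Step 1: Find P(D)
P(D) = P(D|A)P(A) + P(D|B)P(B)
     = 0.0443 × 0.4729 + 0.0996 × 0.5271
     = 0.02094947 + 0.05249916
     = 0.07344863

Step 2: Apply Bayes' theorem
P(A|D) = P(D|A)P(A) / P(D)
       = 0.02094947 / 0.07344863
       = 0.2852


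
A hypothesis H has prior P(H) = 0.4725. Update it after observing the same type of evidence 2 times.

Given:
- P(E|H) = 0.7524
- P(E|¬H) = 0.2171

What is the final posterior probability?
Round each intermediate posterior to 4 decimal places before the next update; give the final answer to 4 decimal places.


Sequential Bayesian updating:

Initial prior: P(H) = 0.4725

Update 1:
  P(E) = 0.7524 × 0.4725 + 0.2171 × 0.5275 = 0.35550900 + 0.11452025 = 0.47002925
  P(H|E) = 0.35550900 / 0.47002925 = 0.7564

Update 2:
  P(E) = 0.7524 × 0.7564 + 0.2171 × 0.2436 = 0.56911536 + 0.05288556 = 0.62200092
  P(H|E) = 0.56911536 / 0.62200092 = 0.9150

Final posterior: 0.9150


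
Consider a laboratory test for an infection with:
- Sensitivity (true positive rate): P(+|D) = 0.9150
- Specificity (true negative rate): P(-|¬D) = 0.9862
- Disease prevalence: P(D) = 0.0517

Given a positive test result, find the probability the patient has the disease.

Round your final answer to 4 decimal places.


Let D = has disease, + = positive test

Given:
- P(D) = 0.0517 (prevalence)
- P(+|D) = 0.9150 (sensitivity)
- P(-|¬D) = 0.9862 (specificity)
- P(+|¬D) = 0.0138 (false positive rate = 1 - specificity)

Step 1: Find P(+)
P(+) = P(+|D)P(D) + P(+|¬D)P(¬D)
     = 0.9150 × 0.0517 + 0.0138 × 0.9483
     = 0.04730550 + 0.01308654
     = 0.06039204

Step 2: Apply Bayes' theorem for P(D|+)
P(D|+) = P(+|D)P(D) / P(+)
       = 0.04730550 / 0.06039204
       = 0.7833


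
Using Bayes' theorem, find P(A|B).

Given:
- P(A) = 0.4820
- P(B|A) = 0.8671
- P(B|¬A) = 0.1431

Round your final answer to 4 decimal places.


Bayes' theorem: P(A|B) = P(B|A) × P(A) / P(B)

Step 1: Calculate P(B) using law of total probability
P(B) = P(B|A)P(A) + P(B|¬A)P(¬A)
     = 0.8671 × 0.4820 + 0.1431 × 0.5180
     = 0.41794220 + 0.07412580
     = 0.49206800

Step 2: Apply Bayes' theorem
P(A|B) = P(B|A) × P(A) / P(B)
       = 0.41794220 / 0.49206800
       = 0.8494


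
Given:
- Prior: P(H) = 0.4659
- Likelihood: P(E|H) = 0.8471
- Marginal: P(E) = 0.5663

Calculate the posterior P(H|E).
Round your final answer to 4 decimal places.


Using Bayes' theorem:

P(H|E) = P(E|H) × P(H) / P(E)
       = 0.8471 × 0.4659 / 0.5663
       = 0.39466389 / 0.5663
       = 0.6969

The evidence strengthens our belief in H.
Prior: 0.4659 → Posterior: 0.6969


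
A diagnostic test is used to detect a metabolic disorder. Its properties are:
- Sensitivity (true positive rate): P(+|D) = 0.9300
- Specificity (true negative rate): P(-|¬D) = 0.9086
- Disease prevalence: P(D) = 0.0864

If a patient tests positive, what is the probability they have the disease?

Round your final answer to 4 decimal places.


Let D = has disease, + = positive test

Given:
- P(D) = 0.0864 (prevalence)
- P(+|D) = 0.9300 (sensitivity)
- P(-|¬D) = 0.9086 (specificity)
- P(+|¬D) = 0.0914 (false positive rate = 1 - specificity)

Step 1: Find P(+)
P(+) = P(+|D)P(D) + P(+|¬D)P(¬D)
     = 0.9300 × 0.0864 + 0.0914 × 0.9136
     = 0.08035200 + 0.08350304
     = 0.16385504

Step 2: Apply Bayes' theorem for P(D|+)
P(D|+) = P(+|D)P(D) / P(+)
       = 0.08035200 / 0.16385504
       = 0.4904


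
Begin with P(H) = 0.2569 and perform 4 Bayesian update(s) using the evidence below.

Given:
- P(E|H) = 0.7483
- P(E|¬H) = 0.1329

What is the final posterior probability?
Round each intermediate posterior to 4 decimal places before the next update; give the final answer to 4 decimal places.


Sequential Bayesian updating:

Initial prior: P(H) = 0.2569

Update 1:
  P(E) = 0.7483 × 0.2569 + 0.1329 × 0.7431 = 0.19223827 + 0.09875799 = 0.29099626
  P(H|E) = 0.19223827 / 0.29099626 = 0.6606

Update 2:
  P(E) = 0.7483 × 0.6606 + 0.1329 × 0.3394 = 0.49432698 + 0.04510626 = 0.53943324
  P(H|E) = 0.49432698 / 0.53943324 = 0.9164

Update 3:
  P(E) = 0.7483 × 0.9164 + 0.1329 × 0.0836 = 0.68574212 + 0.01111044 = 0.69685256
  P(H|E) = 0.68574212 / 0.69685256 = 0.9841

Update 4:
  P(E) = 0.7483 × 0.9841 + 0.1329 × 0.0159 = 0.73640203 + 0.00211311 = 0.73851514
  P(H|E) = 0.73640203 / 0.73851514 = 0.9971

Final posterior: 0.9971


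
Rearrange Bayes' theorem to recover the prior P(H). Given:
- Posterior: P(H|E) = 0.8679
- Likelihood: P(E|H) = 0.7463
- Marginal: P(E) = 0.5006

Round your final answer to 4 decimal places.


From Bayes' theorem: P(H|E) = P(E|H) × P(H) / P(E)

Rearranging for P(H):
P(H) = P(H|E) × P(E) / P(E|H)
     = 0.8679 × 0.5006 / 0.7463
     = 0.43447074 / 0.7463
     = 0.5822


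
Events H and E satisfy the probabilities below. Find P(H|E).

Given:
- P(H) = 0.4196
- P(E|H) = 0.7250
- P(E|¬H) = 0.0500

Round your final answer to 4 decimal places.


Bayes' theorem: P(H|E) = P(E|H) × P(H) / P(E)

Step 1: Calculate P(E) using law of total probability
P(E) = P(E|H)P(H) + P(E|¬H)P(¬H)
     = 0.7250 × 0.4196 + 0.0500 × 0.5804
     = 0.30421000 + 0.02902000
     = 0.33323000

Step 2: Apply Bayes' theorem
P(H|E) = P(E|H) × P(H) / P(E)
       = 0.30421000 / 0.33323000
       = 0.9129


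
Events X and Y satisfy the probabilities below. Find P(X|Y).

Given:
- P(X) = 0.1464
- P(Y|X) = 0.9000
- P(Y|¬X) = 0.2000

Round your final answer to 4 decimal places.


Bayes' theorem: P(X|Y) = P(Y|X) × P(X) / P(Y)

Step 1: Calculate P(Y) using law of total probability
P(Y) = P(Y|X)P(X) + P(Y|¬X)P(¬X)
     = 0.9000 × 0.1464 + 0.2000 × 0.8536
     = 0.13176000 + 0.17072000
     = 0.30248000

Step 2: Apply Bayes' theorem
P(X|Y) = P(Y|X) × P(X) / P(Y)
       = 0.13176000 / 0.30248000
       = 0.4356


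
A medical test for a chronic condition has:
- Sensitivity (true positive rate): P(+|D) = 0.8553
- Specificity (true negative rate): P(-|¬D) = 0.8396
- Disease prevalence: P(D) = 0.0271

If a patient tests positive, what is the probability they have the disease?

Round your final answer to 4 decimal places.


Let D = has disease, + = positive test

Given:
- P(D) = 0.0271 (prevalence)
- P(+|D) = 0.8553 (sensitivity)
- P(-|¬D) = 0.8396 (specificity)
- P(+|¬D) = 0.1604 (false positive rate = 1 - specificity)

Step 1: Find P(+)
P(+) = P(+|D)P(D) + P(+|¬D)P(¬D)
     = 0.8553 × 0.0271 + 0.1604 × 0.9729
     = 0.02317863 + 0.15605316
     = 0.17923179

Step 2: Apply Bayes' theorem for P(D|+)
P(D|+) = P(+|D)P(D) / P(+)
       = 0.02317863 / 0.17923179
       = 0.1293


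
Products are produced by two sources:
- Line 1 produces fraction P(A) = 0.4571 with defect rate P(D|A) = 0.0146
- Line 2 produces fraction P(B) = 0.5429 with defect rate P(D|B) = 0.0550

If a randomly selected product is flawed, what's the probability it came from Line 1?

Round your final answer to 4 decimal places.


Let A = from Line 1, D = flawed

Given:
- P(A) = 0.4571, P(B) = 0.5429
- P(D|A) = 0.0146, P(D|B) = 0.0550

Step 1: Find P(D)
P(D) = P(D|A)P(A) + P(D|B)P(B)
     = 0.0146 × 0.4571 + 0.0550 × 0.5429
     = 0.00667366 + 0.02985950
     = 0.03653316

Step 2: Apply Bayes' theorem
P(A|D) = P(D|A)P(A) / P(D)
       = 0.00667366 / 0.03653316
       = 0.1827


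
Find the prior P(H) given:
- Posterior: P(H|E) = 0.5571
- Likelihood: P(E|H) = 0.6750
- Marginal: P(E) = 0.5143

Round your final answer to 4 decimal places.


From Bayes' theorem: P(H|E) = P(E|H) × P(H) / P(E)

Rearranging for P(H):
P(H) = P(H|E) × P(E) / P(E|H)
     = 0.5571 × 0.5143 / 0.6750
     = 0.28651653 / 0.6750
     = 0.4245


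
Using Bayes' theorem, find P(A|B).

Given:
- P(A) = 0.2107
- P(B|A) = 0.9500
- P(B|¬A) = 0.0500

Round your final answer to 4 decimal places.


Bayes' theorem: P(A|B) = P(B|A) × P(A) / P(B)

Step 1: Calculate P(B) using law of total probability
P(B) = P(B|A)P(A) + P(B|¬A)P(¬A)
     = 0.9500 × 0.2107 + 0.0500 × 0.7893
     = 0.20016500 + 0.03946500
     = 0.23963000

Step 2: Apply Bayes' theorem
P(A|B) = P(B|A) × P(A) / P(B)
       = 0.20016500 / 0.23963000
       = 0.8353


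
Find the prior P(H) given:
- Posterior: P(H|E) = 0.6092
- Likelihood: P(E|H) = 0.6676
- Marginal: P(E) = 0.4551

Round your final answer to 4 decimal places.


From Bayes' theorem: P(H|E) = P(E|H) × P(H) / P(E)

Rearranging for P(H):
P(H) = P(H|E) × P(E) / P(E|H)
     = 0.6092 × 0.4551 / 0.6676
     = 0.27724692 / 0.6676
     = 0.4153


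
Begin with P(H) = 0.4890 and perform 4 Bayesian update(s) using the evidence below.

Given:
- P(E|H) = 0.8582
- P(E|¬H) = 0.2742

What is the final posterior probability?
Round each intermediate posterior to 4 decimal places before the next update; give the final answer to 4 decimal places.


Sequential Bayesian updating:

Initial prior: P(H) = 0.4890

Update 1:
  P(E) = 0.8582 × 0.4890 + 0.2742 × 0.5110 = 0.41965980 + 0.14011620 = 0.55977600
  P(H|E) = 0.41965980 / 0.55977600 = 0.7497

Update 2:
  P(E) = 0.8582 × 0.7497 + 0.2742 × 0.2503 = 0.64339254 + 0.06863226 = 0.71202480
  P(H|E) = 0.64339254 / 0.71202480 = 0.9036

Update 3:
  P(E) = 0.8582 × 0.9036 + 0.2742 × 0.0964 = 0.77546952 + 0.02643288 = 0.80190240
  P(H|E) = 0.77546952 / 0.80190240 = 0.9670

Update 4:
  P(E) = 0.8582 × 0.9670 + 0.2742 × 0.0330 = 0.82987940 + 0.00904860 = 0.83892800
  P(H|E) = 0.82987940 / 0.83892800 = 0.9892

Final posterior: 0.9892


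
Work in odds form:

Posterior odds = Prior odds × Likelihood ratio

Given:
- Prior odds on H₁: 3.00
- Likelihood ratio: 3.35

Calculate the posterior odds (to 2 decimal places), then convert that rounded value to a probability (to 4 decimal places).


Step 1: Calculate posterior odds
Posterior odds = Prior odds × LR
               = 3.00 × 3.35
               = 10.05

Step 2: Convert to probability
P(H₁|E) = Posterior odds / (1 + Posterior odds)
       = 10.05 / (1 + 10.05)
       = 10.05 / 11.05
       = 0.9095

The evidence increased P(H₁) from 0.7500 to 0.9095.


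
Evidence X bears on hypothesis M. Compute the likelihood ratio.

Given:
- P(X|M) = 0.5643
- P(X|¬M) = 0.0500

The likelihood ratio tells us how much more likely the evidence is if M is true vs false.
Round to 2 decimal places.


Likelihood Ratio (LR) = P(X|M) / P(X|¬M)

LR = 0.5643 / 0.0500
   = 11.29

The evidence is 11.29 times more likely if M is true than if M is false.
LR > 1, so observing X raises the odds in favor of M.


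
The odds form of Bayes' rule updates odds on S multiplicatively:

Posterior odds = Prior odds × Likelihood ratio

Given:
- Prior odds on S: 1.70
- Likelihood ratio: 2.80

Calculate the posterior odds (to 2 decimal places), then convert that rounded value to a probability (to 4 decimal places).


Step 1: Calculate posterior odds
Posterior odds = Prior odds × LR
               = 1.70 × 2.80
               = 4.76

Step 2: Convert to probability
P(S|E) = Posterior odds / (1 + Posterior odds)
       = 4.76 / (1 + 4.76)
       = 4.76 / 5.76
       = 0.8264

The evidence increased P(S) from 0.6296 to 0.8264.


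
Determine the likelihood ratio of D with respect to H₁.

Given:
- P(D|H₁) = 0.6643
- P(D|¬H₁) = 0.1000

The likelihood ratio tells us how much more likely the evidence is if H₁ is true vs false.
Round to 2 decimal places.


Likelihood Ratio (LR) = P(D|H₁) / P(D|¬H₁)

LR = 0.6643 / 0.1000
   = 6.64

The evidence is 6.64 times more likely if H₁ is true than if H₁ is false.
Since LR > 1, the evidence supports H₁ over ¬H₁.


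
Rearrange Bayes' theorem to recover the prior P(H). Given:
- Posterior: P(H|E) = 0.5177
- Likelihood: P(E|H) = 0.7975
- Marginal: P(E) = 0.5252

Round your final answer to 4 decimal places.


From Bayes' theorem: P(H|E) = P(E|H) × P(H) / P(E)

Rearranging for P(H):
P(H) = P(H|E) × P(E) / P(E|H)
     = 0.5177 × 0.5252 / 0.7975
     = 0.27189604 / 0.7975
     = 0.3409


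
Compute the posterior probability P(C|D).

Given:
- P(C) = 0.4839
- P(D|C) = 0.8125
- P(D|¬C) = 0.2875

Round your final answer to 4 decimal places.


Bayes' theorem: P(C|D) = P(D|C) × P(C) / P(D)

Step 1: Calculate P(D) using law of total probability
P(D) = P(D|C)P(C) + P(D|¬C)P(¬C)
     = 0.8125 × 0.4839 + 0.2875 × 0.5161
     = 0.39316875 + 0.14837875
     = 0.54154750

Step 2: Apply Bayes' theorem
P(C|D) = P(D|C) × P(C) / P(D)
       = 0.39316875 / 0.54154750
       = 0.7260


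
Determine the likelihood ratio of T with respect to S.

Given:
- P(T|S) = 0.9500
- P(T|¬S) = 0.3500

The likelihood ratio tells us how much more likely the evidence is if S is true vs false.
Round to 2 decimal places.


Likelihood Ratio (LR) = P(T|S) / P(T|¬S)

LR = 0.9500 / 0.3500
   = 2.71

The evidence is 2.71 times more likely if S is true than if S is false.
Because LR exceeds 1, T is evidence for S.


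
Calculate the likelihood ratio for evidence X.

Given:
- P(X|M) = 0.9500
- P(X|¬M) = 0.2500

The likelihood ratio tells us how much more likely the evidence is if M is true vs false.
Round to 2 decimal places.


Likelihood Ratio (LR) = P(X|M) / P(X|¬M)

LR = 0.9500 / 0.2500
   = 3.80

The evidence is 3.80 times more likely if M is true than if M is false.
LR > 1, so observing X raises the odds in favor of M.


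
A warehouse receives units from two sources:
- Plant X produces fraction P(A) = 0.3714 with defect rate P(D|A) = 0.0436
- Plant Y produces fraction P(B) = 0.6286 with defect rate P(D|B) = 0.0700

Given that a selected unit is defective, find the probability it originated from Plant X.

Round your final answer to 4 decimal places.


Let A = from Plant X, D = defective

Given:
- P(A) = 0.3714, P(B) = 0.6286
- P(D|A) = 0.0436, P(D|B) = 0.0700

Step 1: Find P(D)
P(D) = P(D|A)P(A) + P(D|B)P(B)
     = 0.0436 × 0.3714 + 0.0700 × 0.6286
     = 0.01619304 + 0.04400200
     = 0.06019504

Step 2: Apply Bayes' theorem
P(A|D) = P(D|A)P(A) / P(D)
       = 0.01619304 / 0.06019504
       = 0.2690


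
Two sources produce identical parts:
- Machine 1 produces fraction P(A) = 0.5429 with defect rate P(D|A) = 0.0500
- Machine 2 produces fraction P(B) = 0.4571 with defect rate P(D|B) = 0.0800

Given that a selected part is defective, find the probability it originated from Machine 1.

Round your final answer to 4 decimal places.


Let A = from Machine 1, D = defective

Given:
- P(A) = 0.5429, P(B) = 0.4571
- P(D|A) = 0.0500, P(D|B) = 0.0800

Step 1: Find P(D)
P(D) = P(D|A)P(A) + P(D|B)P(B)
     = 0.0500 × 0.5429 + 0.0800 × 0.4571
     = 0.02714500 + 0.03656800
     = 0.06371300

Step 2: Apply Bayes' theorem
P(A|D) = P(D|A)P(A) / P(D)
       = 0.02714500 / 0.06371300
       = 0.4261


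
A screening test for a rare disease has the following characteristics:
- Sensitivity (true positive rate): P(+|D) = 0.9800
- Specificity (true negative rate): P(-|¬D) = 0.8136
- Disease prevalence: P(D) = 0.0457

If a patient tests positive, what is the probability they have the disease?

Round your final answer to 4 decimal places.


Let D = has disease, + = positive test

Given:
- P(D) = 0.0457 (prevalence)
- P(+|D) = 0.9800 (sensitivity)
- P(-|¬D) = 0.8136 (specificity)
- P(+|¬D) = 0.1864 (false positive rate = 1 - specificity)

Step 1: Find P(+)
P(+) = P(+|D)P(D) + P(+|¬D)P(¬D)
     = 0.9800 × 0.0457 + 0.1864 × 0.9543
     = 0.04478600 + 0.17788152
     = 0.22266752

Step 2: Apply Bayes' theorem for P(D|+)
P(D|+) = P(+|D)P(D) / P(+)
       = 0.04478600 / 0.22266752
       = 0.2011


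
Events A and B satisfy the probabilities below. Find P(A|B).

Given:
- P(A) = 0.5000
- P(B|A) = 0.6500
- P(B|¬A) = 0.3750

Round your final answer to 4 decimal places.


Bayes' theorem: P(A|B) = P(B|A) × P(A) / P(B)

Step 1: Calculate P(B) using law of total probability
P(B) = P(B|A)P(A) + P(B|¬A)P(¬A)
     = 0.6500 × 0.5000 + 0.3750 × 0.5000
     = 0.32500000 + 0.18750000
     = 0.51250000

Step 2: Apply Bayes' theorem
P(A|B) = P(B|A) × P(A) / P(B)
       = 0.32500000 / 0.51250000
       = 0.6341


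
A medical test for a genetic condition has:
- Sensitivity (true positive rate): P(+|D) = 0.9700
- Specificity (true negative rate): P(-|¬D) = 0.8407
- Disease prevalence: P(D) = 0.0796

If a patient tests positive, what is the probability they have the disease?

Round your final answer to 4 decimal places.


Let D = has disease, + = positive test

Given:
- P(D) = 0.0796 (prevalence)
- P(+|D) = 0.9700 (sensitivity)
- P(-|¬D) = 0.8407 (specificity)
- P(+|¬D) = 0.1593 (false positive rate = 1 - specificity)

Step 1: Find P(+)
P(+) = P(+|D)P(D) + P(+|¬D)P(¬D)
     = 0.9700 × 0.0796 + 0.1593 × 0.9204
     = 0.07721200 + 0.14661972
     = 0.22383172

Step 2: Apply Bayes' theorem for P(D|+)
P(D|+) = P(+|D)P(D) / P(+)
       = 0.07721200 / 0.22383172
       = 0.3450


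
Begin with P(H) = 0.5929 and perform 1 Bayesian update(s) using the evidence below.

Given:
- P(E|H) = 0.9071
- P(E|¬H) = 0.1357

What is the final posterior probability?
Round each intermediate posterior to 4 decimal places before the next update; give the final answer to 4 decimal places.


Sequential Bayesian updating:

Initial prior: P(H) = 0.5929

Update 1:
  P(E) = 0.9071 × 0.5929 + 0.1357 × 0.4071 = 0.53781959 + 0.05524347 = 0.59306306
  P(H|E) = 0.53781959 / 0.59306306 = 0.9069

Final posterior: 0.9069


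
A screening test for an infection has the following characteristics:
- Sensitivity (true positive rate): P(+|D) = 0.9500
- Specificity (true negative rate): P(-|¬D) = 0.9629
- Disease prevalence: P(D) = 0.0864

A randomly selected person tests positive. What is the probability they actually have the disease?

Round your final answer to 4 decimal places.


Let D = has disease, + = positive test

Given:
- P(D) = 0.0864 (prevalence)
- P(+|D) = 0.9500 (sensitivity)
- P(-|¬D) = 0.9629 (specificity)
- P(+|¬D) = 0.0371 (false positive rate = 1 - specificity)

Step 1: Find P(+)
P(+) = P(+|D)P(D) + P(+|¬D)P(¬D)
     = 0.9500 × 0.0864 + 0.0371 × 0.9136
     = 0.08208000 + 0.03389456
     = 0.11597456

Step 2: Apply Bayes' theorem for P(D|+)
P(D|+) = P(+|D)P(D) / P(+)
       = 0.08208000 / 0.11597456
       = 0.7077
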